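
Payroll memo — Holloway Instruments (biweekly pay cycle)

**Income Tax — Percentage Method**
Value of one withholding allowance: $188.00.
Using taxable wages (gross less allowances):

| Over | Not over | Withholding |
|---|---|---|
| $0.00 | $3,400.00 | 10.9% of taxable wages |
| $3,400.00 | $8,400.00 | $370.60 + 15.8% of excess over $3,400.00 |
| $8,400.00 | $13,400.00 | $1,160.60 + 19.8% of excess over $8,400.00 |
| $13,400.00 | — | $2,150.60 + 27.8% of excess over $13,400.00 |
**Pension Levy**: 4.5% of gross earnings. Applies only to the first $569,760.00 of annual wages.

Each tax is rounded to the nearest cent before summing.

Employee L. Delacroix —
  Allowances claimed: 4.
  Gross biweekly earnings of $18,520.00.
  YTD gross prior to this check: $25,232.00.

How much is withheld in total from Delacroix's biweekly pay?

$4,198.30

Income Tax: taxable = $18,520.00 − 4×$188.00 = $17,768.00
  $2,150.60 + 27.8% × ($17,768.00 − $13,400.00) = $2,150.60 + 27.8% × $4,368.00 = $3,364.90
Pension Levy: 4.5% × $18,520.00 = $833.40
Total: $3,364.90 + $833.40 = $4,198.30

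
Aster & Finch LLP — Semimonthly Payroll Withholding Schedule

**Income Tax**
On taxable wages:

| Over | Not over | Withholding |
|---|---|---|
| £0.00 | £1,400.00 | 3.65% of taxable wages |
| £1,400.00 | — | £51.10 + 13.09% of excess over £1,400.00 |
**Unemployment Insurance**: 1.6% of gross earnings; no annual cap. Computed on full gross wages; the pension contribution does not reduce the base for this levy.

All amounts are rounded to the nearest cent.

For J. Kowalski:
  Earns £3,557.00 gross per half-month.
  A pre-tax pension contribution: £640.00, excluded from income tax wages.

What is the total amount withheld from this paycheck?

£306.59

Income Tax: taxable = £3,557.00 − £640.00 = £2,917.00
  £51.10 + 13.09% × (£2,917.00 − £1,400.00) = £51.10 + 13.09% × £1,517.00 = £249.68
Unemployment Insurance: 1.6% × £3,557.00 = £56.91
Total: £249.68 + £56.91 = £306.59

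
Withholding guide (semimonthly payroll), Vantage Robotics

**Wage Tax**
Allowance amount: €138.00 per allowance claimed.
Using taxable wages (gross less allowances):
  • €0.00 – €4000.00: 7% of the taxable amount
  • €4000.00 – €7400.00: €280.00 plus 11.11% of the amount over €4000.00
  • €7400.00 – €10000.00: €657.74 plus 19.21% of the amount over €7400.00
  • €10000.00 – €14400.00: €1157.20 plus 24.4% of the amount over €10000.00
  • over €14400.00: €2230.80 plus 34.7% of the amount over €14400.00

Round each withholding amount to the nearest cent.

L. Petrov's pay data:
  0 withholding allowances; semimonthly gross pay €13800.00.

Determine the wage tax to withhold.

€2084.40

Wage Tax: taxable = €13800.00
  €1157.20 + 24.4% × (€13800.00 − €10000.00) = €1157.20 + 24.4% × €3800.00 = €2084.40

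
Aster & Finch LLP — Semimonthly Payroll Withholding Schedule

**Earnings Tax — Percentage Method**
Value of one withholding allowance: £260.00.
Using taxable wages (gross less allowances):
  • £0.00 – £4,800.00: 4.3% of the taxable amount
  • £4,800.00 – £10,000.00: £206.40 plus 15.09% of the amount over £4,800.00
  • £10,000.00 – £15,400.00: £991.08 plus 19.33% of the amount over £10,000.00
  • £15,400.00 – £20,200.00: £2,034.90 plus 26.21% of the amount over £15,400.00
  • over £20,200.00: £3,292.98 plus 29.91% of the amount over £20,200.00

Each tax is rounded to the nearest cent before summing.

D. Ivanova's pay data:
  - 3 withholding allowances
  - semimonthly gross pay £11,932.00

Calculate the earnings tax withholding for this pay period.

£1,213.76

Earnings Tax: taxable = £11,932.00 − 3×£260.00 = £11,152.00
  £991.08 + 19.33% × (£11,152.00 − £10,000.00) = £991.08 + 19.33% × £1,152.00 = £1,213.76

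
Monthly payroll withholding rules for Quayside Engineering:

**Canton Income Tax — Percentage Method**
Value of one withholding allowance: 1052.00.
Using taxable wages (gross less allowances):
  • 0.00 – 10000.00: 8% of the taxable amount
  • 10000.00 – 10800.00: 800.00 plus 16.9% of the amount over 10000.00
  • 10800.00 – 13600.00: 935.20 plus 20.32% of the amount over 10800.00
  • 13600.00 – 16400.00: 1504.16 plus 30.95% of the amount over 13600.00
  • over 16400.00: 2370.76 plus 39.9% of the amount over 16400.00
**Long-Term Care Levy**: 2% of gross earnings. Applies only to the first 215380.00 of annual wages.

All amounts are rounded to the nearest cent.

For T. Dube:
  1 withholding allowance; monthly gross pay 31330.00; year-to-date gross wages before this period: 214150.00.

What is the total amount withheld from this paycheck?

7932.68

Canton Income Tax: taxable = 31330.00 − 1×1052.00 = 30278.00
  2370.76 + 39.9% × (30278.00 − 16400.00) = 2370.76 + 39.9% × 13878.00 = 7908.08
Long-Term Care Levy: cap 215380.00 − YTD 214150.00 = 1230.00 subject; 2% × 1230.00 = 24.60
Total: 7908.08 + 24.60 = 7932.68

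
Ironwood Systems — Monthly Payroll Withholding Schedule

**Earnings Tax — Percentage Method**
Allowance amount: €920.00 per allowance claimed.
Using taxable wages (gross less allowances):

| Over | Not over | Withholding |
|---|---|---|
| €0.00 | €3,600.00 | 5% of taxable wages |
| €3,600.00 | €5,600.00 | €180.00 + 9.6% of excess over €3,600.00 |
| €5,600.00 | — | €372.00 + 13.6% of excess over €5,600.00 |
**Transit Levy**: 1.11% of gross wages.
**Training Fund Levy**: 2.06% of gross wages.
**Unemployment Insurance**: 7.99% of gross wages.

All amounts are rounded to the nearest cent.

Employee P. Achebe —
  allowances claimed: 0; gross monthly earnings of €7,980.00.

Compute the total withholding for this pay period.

€1,586.25

Earnings Tax: taxable = €7,980.00
  €372.00 + 13.6% × (€7,980.00 − €5,600.00) = €372.00 + 13.6% × €2,380.00 = €695.68
Transit Levy: 1.11% × €7,980.00 = €88.58
Training Fund Levy: 2.06% × €7,980.00 = €164.39
Unemployment Insurance: 7.99% × €7,980.00 = €637.60
Total: €695.68 + €88.58 + €164.39 + €637.60 = €1,586.25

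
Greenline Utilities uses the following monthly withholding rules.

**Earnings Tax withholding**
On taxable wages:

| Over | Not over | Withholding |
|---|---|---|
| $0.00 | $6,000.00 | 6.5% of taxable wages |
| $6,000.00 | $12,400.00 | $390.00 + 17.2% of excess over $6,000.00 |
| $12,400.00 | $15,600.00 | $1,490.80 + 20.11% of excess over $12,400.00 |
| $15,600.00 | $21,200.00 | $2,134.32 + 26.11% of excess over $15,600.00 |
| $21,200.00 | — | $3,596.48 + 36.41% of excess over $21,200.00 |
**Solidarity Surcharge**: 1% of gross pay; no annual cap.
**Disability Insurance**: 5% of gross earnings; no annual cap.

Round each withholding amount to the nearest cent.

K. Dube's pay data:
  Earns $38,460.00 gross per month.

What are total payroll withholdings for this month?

$12,188.45

Earnings Tax: taxable = $38,460.00
  $3,596.48 + 36.41% × ($38,460.00 − $21,200.00) = $3,596.48 + 36.41% × $17,260.00 = $9,880.85
Solidarity Surcharge: 1% × $38,460.00 = $384.60
Disability Insurance: 5% × $38,460.00 = $1,923.00
Total: $9,880.85 + $384.60 + $1,923.00 = $12,188.45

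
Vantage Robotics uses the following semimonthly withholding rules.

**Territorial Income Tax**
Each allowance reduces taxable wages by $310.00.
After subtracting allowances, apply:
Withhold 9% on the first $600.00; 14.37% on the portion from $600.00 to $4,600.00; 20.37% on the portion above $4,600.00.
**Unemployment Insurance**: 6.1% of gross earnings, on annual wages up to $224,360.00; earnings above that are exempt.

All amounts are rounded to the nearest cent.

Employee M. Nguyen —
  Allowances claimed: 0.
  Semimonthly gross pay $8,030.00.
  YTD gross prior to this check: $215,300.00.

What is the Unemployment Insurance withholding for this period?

Unemployment Insurance: 6.1% × $8,030.00 = $489.83

$489.83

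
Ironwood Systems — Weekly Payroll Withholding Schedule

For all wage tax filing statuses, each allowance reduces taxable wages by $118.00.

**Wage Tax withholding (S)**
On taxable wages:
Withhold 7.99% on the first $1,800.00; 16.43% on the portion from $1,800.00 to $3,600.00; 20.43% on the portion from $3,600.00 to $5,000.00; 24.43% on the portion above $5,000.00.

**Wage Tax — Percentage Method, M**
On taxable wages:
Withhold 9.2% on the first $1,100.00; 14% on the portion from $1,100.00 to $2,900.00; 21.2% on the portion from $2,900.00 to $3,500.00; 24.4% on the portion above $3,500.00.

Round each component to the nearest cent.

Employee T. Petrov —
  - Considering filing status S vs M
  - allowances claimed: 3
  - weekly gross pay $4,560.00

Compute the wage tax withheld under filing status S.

Wage Tax (S): taxable = $4,560.00 − 3×$118.00 = $4,206.00
  $439.56 + 20.43% × ($4,206.00 − $3,600.00) = $439.56 + 20.43% × $606.00 = $563.37

$563.37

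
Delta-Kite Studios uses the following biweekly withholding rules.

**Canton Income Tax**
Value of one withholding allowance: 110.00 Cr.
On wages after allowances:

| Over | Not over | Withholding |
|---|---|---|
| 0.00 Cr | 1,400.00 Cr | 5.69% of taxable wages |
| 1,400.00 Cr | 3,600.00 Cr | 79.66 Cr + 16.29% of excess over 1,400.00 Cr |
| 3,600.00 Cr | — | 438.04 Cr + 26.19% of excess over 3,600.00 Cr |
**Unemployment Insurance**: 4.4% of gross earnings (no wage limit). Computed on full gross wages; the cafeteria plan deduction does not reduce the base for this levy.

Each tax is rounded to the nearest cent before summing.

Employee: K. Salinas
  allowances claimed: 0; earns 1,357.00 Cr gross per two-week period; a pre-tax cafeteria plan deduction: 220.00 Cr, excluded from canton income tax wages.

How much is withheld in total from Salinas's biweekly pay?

Canton Income Tax: taxable = 1,357.00 Cr − 220.00 Cr = 1,137.00 Cr
  5.69% × 1,137.00 Cr = 64.70 Cr
Unemployment Insurance: 4.4% × 1,357.00 Cr = 59.71 Cr
Total: 64.70 Cr + 59.71 Cr = 124.41 Cr

124.41 Cr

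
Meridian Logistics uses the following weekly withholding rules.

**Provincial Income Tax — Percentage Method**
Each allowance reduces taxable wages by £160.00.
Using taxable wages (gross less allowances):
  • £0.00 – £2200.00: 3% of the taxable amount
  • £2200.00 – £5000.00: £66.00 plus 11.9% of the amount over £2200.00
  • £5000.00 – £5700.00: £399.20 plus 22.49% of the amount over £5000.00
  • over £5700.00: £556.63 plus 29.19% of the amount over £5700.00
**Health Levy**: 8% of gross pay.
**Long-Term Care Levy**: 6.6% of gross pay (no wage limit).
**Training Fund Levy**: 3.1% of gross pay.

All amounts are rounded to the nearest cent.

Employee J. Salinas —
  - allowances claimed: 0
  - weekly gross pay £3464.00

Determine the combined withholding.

£829.54

Provincial Income Tax: taxable = £3464.00
  £66.00 + 11.9% × (£3464.00 − £2200.00) = £66.00 + 11.9% × £1264.00 = £216.42
Health Levy: 8% × £3464.00 = £277.12
Long-Term Care Levy: 6.6% × £3464.00 = £228.62
Training Fund Levy: 3.1% × £3464.00 = £107.38
Total: £216.42 + £277.12 + £228.62 + £107.38 = £829.54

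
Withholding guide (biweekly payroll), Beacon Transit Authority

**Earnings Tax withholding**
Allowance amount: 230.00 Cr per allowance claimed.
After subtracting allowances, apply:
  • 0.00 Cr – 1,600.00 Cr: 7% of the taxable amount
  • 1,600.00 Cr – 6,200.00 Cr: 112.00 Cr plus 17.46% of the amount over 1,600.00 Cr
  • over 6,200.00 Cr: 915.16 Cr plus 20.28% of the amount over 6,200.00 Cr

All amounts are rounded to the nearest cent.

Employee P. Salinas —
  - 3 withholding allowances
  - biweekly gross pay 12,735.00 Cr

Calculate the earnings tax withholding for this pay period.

2,100.53 Cr

Earnings Tax: taxable = 12,735.00 Cr − 3×230.00 Cr = 12,045.00 Cr
  915.16 Cr + 20.28% × (12,045.00 Cr − 6,200.00 Cr) = 915.16 Cr + 20.28% × 5,845.00 Cr = 2,100.53 Cr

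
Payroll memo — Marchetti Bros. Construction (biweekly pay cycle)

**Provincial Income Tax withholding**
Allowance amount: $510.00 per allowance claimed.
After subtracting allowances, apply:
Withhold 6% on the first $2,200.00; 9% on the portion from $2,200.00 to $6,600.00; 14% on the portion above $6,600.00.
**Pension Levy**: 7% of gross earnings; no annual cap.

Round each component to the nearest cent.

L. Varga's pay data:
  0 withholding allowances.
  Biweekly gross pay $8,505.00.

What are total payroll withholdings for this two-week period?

Provincial Income Tax: taxable = $8,505.00
  $528.00 + 14% × ($8,505.00 − $6,600.00) = $528.00 + 14% × $1,905.00 = $794.70
Pension Levy: 7% × $8,505.00 = $595.35
Total: $794.70 + $595.35 = $1,390.05

$1,390.05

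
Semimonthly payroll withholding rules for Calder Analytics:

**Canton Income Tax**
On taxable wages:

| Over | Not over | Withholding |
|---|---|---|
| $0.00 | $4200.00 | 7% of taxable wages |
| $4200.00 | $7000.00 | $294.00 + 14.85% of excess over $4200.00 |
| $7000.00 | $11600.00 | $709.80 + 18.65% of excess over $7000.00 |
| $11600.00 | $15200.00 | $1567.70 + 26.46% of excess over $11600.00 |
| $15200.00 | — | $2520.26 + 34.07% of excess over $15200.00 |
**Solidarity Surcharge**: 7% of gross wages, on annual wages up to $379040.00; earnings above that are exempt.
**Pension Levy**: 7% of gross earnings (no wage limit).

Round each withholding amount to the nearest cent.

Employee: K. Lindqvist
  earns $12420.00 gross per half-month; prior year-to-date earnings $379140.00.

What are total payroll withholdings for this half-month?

Canton Income Tax: taxable = $12420.00
  $1567.70 + 26.46% × ($12420.00 − $11600.00) = $1567.70 + 26.46% × $820.00 = $1784.67
Solidarity Surcharge: YTD $379140.00 ≥ cap $379040.00 → $0.00
Pension Levy: 7% × $12420.00 = $869.40
Total: $1784.67 + $0.00 + $869.40 = $2654.07

$2654.07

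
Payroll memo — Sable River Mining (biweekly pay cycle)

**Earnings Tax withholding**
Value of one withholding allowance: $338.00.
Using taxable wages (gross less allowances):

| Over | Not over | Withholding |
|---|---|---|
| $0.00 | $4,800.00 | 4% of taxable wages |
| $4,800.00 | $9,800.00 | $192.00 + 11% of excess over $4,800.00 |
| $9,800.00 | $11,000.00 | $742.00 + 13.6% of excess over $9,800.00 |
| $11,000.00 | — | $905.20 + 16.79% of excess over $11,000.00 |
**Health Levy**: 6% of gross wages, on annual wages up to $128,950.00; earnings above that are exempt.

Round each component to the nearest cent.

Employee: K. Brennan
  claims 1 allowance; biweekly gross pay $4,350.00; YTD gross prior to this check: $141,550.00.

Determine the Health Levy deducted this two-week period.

Health Levy: YTD $141,550.00 ≥ cap $128,950.00 → $0.00

$0.00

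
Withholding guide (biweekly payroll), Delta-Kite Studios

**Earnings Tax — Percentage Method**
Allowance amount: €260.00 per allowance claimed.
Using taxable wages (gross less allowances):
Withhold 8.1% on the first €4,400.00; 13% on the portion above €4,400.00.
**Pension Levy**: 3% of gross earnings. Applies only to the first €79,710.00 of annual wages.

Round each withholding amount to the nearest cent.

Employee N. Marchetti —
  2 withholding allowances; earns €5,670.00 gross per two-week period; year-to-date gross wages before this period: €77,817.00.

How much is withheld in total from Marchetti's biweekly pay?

Earnings Tax: taxable = €5,670.00 − 2×€260.00 = €5,150.00
  €356.40 + 13% × (€5,150.00 − €4,400.00) = €356.40 + 13% × €750.00 = €453.90
Pension Levy: cap €79,710.00 − YTD €77,817.00 = €1,893.00 subject; 3% × €1,893.00 = €56.79
Total: €453.90 + €56.79 = €510.69

€510.69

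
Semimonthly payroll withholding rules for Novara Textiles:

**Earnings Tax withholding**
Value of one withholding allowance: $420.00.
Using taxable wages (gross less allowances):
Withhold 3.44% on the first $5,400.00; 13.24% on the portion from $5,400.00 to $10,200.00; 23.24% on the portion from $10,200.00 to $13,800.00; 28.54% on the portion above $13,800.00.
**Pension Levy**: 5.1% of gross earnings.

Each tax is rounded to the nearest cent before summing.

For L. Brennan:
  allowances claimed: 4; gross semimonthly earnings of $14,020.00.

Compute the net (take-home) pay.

$11,986.36

Earnings Tax: taxable = $14,020.00 − 4×$420.00 = $12,340.00
  $821.28 + 23.24% × ($12,340.00 − $10,200.00) = $821.28 + 23.24% × $2,140.00 = $1,318.62
Pension Levy: 5.1% × $14,020.00 = $715.02
Total withheld: $1,318.62 + $715.02 = $2,033.64
Net pay: $14,020.00 − $2,033.64 = $11,986.36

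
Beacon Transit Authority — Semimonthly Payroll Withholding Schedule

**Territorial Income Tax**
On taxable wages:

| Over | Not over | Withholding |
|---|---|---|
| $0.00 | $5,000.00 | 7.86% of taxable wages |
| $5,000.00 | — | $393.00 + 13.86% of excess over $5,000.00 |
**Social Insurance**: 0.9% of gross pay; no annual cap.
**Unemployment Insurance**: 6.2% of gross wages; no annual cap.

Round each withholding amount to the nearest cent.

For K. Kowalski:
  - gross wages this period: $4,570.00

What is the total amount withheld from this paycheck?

$683.67

Territorial Income Tax: taxable = $4,570.00
  7.86% × $4,570.00 = $359.20
Social Insurance: 0.9% × $4,570.00 = $41.13
Unemployment Insurance: 6.2% × $4,570.00 = $283.34
Total: $359.20 + $41.13 + $283.34 = $683.67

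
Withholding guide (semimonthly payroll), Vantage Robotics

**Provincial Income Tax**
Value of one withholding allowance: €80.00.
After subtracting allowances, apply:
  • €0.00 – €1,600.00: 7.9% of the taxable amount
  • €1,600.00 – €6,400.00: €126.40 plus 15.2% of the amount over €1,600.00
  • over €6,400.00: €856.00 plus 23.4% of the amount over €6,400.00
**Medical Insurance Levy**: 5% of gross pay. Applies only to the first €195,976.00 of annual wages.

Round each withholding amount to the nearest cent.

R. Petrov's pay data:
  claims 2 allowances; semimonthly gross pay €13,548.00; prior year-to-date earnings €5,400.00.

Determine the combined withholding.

€3,168.59

Provincial Income Tax: taxable = €13,548.00 − 2×€80.00 = €13,388.00
  €856.00 + 23.4% × (€13,388.00 − €6,400.00) = €856.00 + 23.4% × €6,988.00 = €2,491.19
Medical Insurance Levy: 5% × €13,548.00 = €677.40
Total: €2,491.19 + €677.40 = €3,168.59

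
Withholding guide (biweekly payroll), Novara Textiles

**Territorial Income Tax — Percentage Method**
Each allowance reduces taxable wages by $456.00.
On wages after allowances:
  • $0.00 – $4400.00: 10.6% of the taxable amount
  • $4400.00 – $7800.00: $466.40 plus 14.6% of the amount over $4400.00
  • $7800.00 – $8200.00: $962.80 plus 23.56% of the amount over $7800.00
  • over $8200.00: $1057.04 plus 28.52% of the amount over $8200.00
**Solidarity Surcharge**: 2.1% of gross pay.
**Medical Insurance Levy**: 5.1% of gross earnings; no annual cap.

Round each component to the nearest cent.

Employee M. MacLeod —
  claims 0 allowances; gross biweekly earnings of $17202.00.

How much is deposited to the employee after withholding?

$12339.05

Territorial Income Tax: taxable = $17202.00
  $1057.04 + 28.52% × ($17202.00 − $8200.00) = $1057.04 + 28.52% × $9002.00 = $3624.41
Solidarity Surcharge: 2.1% × $17202.00 = $361.24
Medical Insurance Levy: 5.1% × $17202.00 = $877.30
Total withheld: $3624.41 + $361.24 + $877.30 = $4862.95
Net pay: $17202.00 − $4862.95 = $12339.05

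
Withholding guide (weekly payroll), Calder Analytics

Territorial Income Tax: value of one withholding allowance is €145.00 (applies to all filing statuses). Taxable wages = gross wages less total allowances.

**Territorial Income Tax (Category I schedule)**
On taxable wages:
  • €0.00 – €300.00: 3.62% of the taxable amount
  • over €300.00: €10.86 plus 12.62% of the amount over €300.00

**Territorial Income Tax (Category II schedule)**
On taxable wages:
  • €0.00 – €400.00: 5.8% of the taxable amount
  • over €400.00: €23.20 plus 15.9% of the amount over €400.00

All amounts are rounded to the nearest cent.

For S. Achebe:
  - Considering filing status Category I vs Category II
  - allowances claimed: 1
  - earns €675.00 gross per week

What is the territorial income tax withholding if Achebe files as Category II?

€43.87

Territorial Income Tax (Category II): taxable = €675.00 − 1×€145.00 = €530.00
  €23.20 + 15.9% × (€530.00 − €400.00) = €23.20 + 15.9% × €130.00 = €43.87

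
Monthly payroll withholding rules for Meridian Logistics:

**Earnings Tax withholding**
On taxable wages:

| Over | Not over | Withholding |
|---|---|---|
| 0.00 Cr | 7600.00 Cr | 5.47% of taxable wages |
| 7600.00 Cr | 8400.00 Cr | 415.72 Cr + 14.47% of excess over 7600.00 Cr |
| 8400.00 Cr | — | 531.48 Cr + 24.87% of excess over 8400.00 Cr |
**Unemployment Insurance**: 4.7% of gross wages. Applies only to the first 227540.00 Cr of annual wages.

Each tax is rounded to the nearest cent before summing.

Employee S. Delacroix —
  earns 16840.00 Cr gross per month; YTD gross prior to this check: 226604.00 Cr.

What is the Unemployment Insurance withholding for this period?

43.99 Cr

Unemployment Insurance: cap 227540.00 Cr − YTD 226604.00 Cr = 936.00 Cr subject; 4.7% × 936.00 Cr = 43.99 Cr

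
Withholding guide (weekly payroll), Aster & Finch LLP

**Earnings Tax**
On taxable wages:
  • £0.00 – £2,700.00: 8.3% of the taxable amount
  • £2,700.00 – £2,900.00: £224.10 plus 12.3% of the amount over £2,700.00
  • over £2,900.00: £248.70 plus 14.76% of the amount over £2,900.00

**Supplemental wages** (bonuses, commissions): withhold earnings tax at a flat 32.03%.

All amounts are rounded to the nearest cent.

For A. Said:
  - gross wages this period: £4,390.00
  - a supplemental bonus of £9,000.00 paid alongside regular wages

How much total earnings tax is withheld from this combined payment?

£3,351.32

Earnings Tax: taxable = £4,390.00
  £248.70 + 14.76% × (£4,390.00 − £2,900.00) = £248.70 + 14.76% × £1,490.00 = £468.62
Supplemental (32.03% flat on bonus): 32.03% × £9,000.00 = £2,882.70
Total earnings tax: £468.62 + £2,882.70 = £3,351.32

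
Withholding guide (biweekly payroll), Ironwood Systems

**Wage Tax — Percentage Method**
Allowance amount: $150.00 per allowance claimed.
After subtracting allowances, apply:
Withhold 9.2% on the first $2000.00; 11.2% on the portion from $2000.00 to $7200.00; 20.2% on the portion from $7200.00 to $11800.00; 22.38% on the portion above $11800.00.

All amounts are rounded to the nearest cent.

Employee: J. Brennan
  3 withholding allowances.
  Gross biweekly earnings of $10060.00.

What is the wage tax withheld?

$1253.22

Wage Tax: taxable = $10060.00 − 3×$150.00 = $9610.00
  $766.40 + 20.2% × ($9610.00 − $7200.00) = $766.40 + 20.2% × $2410.00 = $1253.22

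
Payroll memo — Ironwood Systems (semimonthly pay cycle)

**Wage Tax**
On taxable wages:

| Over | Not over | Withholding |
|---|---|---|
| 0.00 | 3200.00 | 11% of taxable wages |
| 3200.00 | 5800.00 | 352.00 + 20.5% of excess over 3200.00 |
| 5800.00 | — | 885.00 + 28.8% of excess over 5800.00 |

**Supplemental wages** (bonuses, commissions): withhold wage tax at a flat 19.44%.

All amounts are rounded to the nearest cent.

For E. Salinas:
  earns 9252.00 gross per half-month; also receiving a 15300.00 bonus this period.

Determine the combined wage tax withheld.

4853.50

Wage Tax: taxable = 9252.00
  885.00 + 28.8% × (9252.00 − 5800.00) = 885.00 + 28.8% × 3452.00 = 1879.18
Supplemental (19.44% flat on bonus): 19.44% × 15300.00 = 2974.32
Total wage tax: 1879.18 + 2974.32 = 4853.50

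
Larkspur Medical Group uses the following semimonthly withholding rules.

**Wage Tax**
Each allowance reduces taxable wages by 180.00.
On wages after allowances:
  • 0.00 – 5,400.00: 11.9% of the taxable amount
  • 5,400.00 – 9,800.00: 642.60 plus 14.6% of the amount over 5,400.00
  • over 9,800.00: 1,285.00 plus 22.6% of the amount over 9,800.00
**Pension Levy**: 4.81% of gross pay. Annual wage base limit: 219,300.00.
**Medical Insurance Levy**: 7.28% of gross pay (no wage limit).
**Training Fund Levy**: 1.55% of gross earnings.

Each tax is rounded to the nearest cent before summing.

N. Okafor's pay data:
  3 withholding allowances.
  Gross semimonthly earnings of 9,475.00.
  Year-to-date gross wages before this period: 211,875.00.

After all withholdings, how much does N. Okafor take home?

Wage Tax: taxable = 9,475.00 − 3×180.00 = 8,935.00
  642.60 + 14.6% × (8,935.00 − 5,400.00) = 642.60 + 14.6% × 3,535.00 = 1,158.71
Pension Levy: cap 219,300.00 − YTD 211,875.00 = 7,425.00 subject; 4.81% × 7,425.00 = 357.14
Medical Insurance Levy: 7.28% × 9,475.00 = 689.78
Training Fund Levy: 1.55% × 9,475.00 = 146.86
Total withheld: 1,158.71 + 357.14 + 689.78 + 146.86 = 2,352.49
Net pay: 9,475.00 − 2,352.49 = 7,122.51

7,122.51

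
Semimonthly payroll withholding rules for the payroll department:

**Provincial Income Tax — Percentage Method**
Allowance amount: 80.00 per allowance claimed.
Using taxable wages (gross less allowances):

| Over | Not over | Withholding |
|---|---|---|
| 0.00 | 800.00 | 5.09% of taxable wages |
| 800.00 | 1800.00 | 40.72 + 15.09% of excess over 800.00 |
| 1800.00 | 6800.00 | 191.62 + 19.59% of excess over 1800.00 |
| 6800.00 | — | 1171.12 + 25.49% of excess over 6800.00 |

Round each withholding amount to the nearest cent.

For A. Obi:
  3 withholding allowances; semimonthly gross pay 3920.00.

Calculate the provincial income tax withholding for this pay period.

559.91

Provincial Income Tax: taxable = 3920.00 − 3×80.00 = 3680.00
  191.62 + 19.59% × (3680.00 − 1800.00) = 191.62 + 19.59% × 1880.00 = 559.91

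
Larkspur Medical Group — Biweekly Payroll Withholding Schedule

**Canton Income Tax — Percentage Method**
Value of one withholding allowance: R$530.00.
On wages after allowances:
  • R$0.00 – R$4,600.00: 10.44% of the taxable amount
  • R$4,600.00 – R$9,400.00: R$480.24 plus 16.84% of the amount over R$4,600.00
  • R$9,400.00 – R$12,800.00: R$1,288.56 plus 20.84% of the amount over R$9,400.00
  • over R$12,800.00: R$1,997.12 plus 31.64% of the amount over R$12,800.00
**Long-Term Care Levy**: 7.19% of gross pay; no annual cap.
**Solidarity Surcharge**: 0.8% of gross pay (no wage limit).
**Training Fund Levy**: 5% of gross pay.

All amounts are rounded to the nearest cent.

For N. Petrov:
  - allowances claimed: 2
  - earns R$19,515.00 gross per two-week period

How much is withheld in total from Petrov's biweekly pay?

R$6,321.36

Canton Income Tax: taxable = R$19,515.00 − 2×R$530.00 = R$18,455.00
  R$1,997.12 + 31.64% × (R$18,455.00 − R$12,800.00) = R$1,997.12 + 31.64% × R$5,655.00 = R$3,786.36
Long-Term Care Levy: 7.19% × R$19,515.00 = R$1,403.13
Solidarity Surcharge: 0.8% × R$19,515.00 = R$156.12
Training Fund Levy: 5% × R$19,515.00 = R$975.75
Total: R$3,786.36 + R$1,403.13 + R$156.12 + R$975.75 = R$6,321.36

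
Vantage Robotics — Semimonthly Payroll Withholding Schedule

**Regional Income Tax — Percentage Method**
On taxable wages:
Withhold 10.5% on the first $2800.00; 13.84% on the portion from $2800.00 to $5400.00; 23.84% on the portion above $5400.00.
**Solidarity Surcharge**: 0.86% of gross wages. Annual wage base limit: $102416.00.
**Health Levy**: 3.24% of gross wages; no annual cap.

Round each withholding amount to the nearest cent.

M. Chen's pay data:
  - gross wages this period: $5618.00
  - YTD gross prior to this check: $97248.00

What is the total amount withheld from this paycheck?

Regional Income Tax: taxable = $5618.00
  $653.84 + 23.84% × ($5618.00 − $5400.00) = $653.84 + 23.84% × $218.00 = $705.81
Solidarity Surcharge: cap $102416.00 − YTD $97248.00 = $5168.00 subject; 0.86% × $5168.00 = $44.44
Health Levy: 3.24% × $5618.00 = $182.02
Total: $705.81 + $44.44 + $182.02 = $932.27

$932.27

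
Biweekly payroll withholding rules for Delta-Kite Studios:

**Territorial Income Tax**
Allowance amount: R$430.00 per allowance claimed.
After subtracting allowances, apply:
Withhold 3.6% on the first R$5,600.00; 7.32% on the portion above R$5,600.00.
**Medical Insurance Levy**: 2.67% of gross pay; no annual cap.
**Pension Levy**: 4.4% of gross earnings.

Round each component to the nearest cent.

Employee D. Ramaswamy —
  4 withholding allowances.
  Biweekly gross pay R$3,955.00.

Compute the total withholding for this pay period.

Territorial Income Tax: taxable = R$3,955.00 − 4×R$430.00 = R$2,235.00
  3.6% × R$2,235.00 = R$80.46
Medical Insurance Levy: 2.67% × R$3,955.00 = R$105.60
Pension Levy: 4.4% × R$3,955.00 = R$174.02
Total: R$80.46 + R$105.60 + R$174.02 = R$360.08

R$360.08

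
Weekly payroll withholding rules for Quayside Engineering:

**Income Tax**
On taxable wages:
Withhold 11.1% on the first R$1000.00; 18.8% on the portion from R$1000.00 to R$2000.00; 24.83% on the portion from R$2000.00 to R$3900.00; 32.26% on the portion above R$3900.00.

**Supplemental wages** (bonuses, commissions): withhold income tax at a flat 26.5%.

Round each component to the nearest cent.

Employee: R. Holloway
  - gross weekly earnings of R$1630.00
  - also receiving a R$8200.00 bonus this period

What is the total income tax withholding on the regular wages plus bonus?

R$2402.44

Income Tax: taxable = R$1630.00
  R$111.00 + 18.8% × (R$1630.00 − R$1000.00) = R$111.00 + 18.8% × R$630.00 = R$229.44
Supplemental (26.5% flat on bonus): 26.5% × R$8200.00 = R$2173.00
Total income tax: R$229.44 + R$2173.00 = R$2402.44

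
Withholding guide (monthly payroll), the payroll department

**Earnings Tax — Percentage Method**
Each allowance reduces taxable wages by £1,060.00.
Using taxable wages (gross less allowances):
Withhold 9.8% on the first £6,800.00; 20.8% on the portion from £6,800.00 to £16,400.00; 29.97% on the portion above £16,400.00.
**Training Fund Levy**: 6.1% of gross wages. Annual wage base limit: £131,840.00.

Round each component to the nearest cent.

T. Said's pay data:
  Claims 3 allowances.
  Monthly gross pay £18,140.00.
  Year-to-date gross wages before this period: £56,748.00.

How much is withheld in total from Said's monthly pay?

Earnings Tax: taxable = £18,140.00 − 3×£1,060.00 = £14,960.00
  £666.40 + 20.8% × (£14,960.00 − £6,800.00) = £666.40 + 20.8% × £8,160.00 = £2,363.68
Training Fund Levy: 6.1% × £18,140.00 = £1,106.54
Total: £2,363.68 + £1,106.54 = £3,470.22

£3,470.22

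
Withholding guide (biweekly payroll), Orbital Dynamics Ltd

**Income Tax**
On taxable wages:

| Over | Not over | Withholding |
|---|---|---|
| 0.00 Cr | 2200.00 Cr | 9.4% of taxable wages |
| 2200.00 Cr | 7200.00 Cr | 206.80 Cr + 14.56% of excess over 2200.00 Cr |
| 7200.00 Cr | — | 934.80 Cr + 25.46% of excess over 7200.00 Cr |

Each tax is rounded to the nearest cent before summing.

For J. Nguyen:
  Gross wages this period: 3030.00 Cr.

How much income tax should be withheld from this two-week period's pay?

Income Tax: taxable = 3030.00 Cr
  206.80 Cr + 14.56% × (3030.00 Cr − 2200.00 Cr) = 206.80 Cr + 14.56% × 830.00 Cr = 327.65 Cr

327.65 Cr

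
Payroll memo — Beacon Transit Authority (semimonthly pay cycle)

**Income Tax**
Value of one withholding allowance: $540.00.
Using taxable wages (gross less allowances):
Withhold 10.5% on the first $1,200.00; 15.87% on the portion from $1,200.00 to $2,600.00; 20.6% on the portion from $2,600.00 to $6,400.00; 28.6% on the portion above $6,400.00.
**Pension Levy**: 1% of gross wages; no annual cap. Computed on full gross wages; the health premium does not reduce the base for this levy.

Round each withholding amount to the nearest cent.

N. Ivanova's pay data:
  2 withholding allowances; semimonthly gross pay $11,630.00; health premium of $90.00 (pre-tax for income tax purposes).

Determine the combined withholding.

Income Tax: taxable = $11,630.00 − $90.00 − 2×$540.00 = $10,460.00
  $1,130.98 + 28.6% × ($10,460.00 − $6,400.00) = $1,130.98 + 28.6% × $4,060.00 = $2,292.14
Pension Levy: 1% × $11,630.00 = $116.30
Total: $2,292.14 + $116.30 = $2,408.44

$2,408.44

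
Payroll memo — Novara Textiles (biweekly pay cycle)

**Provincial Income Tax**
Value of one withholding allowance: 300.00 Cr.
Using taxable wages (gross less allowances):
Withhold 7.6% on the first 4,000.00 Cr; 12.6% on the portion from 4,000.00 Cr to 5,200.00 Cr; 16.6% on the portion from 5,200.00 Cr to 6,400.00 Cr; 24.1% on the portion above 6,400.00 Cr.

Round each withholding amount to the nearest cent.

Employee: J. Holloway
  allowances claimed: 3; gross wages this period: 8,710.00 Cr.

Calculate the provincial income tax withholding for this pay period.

994.21 Cr

Provincial Income Tax: taxable = 8,710.00 Cr − 3×300.00 Cr = 7,810.00 Cr
  654.40 Cr + 24.1% × (7,810.00 Cr − 6,400.00 Cr) = 654.40 Cr + 24.1% × 1,410.00 Cr = 994.21 Cr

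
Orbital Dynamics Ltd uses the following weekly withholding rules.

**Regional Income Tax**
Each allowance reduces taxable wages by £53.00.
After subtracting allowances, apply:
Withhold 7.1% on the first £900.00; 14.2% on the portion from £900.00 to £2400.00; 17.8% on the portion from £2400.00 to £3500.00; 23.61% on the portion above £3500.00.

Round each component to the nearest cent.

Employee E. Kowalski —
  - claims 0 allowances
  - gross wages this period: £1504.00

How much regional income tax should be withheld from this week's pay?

Regional Income Tax: taxable = £1504.00
  £63.90 + 14.2% × (£1504.00 − £900.00) = £63.90 + 14.2% × £604.00 = £149.67

£149.67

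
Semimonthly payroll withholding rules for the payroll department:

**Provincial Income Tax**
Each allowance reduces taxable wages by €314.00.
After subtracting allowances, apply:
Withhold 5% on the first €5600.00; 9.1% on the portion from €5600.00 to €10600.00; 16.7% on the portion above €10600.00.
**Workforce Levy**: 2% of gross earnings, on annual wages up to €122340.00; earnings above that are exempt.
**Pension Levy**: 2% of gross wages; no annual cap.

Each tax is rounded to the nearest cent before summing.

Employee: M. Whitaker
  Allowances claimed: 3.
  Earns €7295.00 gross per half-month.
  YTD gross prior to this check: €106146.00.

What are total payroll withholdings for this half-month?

Provincial Income Tax: taxable = €7295.00 − 3×€314.00 = €6353.00
  €280.00 + 9.1% × (€6353.00 − €5600.00) = €280.00 + 9.1% × €753.00 = €348.52
Workforce Levy: 2% × €7295.00 = €145.90
Pension Levy: 2% × €7295.00 = €145.90
Total: €348.52 + €145.90 + €145.90 = €640.32

€640.32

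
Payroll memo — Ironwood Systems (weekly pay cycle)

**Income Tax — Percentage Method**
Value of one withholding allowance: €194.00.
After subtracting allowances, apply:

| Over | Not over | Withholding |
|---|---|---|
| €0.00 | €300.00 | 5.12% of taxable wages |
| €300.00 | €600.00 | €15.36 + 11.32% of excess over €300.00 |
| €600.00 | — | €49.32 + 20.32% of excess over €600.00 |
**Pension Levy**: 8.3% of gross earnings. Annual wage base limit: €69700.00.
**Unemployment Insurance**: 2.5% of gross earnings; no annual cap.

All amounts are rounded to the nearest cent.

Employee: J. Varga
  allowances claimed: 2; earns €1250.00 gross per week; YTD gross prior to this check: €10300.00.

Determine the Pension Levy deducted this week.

€103.75

Pension Levy: 8.3% × €1250.00 = €103.75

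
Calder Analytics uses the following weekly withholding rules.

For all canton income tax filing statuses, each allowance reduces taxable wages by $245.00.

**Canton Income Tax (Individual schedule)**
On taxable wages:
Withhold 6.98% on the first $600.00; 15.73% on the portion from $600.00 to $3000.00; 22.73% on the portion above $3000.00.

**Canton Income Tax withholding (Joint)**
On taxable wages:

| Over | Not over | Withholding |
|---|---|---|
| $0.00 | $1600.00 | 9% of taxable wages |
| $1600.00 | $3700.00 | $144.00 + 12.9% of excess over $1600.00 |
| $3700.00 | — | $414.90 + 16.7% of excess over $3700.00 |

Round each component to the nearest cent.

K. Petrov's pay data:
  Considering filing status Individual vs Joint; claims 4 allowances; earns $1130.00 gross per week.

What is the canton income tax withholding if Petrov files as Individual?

$10.47

Canton Income Tax (Individual): taxable = $1130.00 − 4×$245.00 = $150.00
  6.98% × $150.00 = $10.47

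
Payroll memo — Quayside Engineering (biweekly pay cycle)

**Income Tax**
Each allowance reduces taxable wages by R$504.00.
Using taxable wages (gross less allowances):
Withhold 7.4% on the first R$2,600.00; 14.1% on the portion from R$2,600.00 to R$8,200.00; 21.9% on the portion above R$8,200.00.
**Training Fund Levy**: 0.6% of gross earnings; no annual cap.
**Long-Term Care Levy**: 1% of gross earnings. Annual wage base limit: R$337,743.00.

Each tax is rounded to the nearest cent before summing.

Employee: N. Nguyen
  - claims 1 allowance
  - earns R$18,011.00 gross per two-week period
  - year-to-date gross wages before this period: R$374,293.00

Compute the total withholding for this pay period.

R$3,128.30

Income Tax: taxable = R$18,011.00 − 1×R$504.00 = R$17,507.00
  R$982.00 + 21.9% × (R$17,507.00 − R$8,200.00) = R$982.00 + 21.9% × R$9,307.00 = R$3,020.23
Training Fund Levy: 0.6% × R$18,011.00 = R$108.07
Long-Term Care Levy: YTD R$374,293.00 ≥ cap R$337,743.00 → R$0.00
Total: R$3,020.23 + R$108.07 + R$0.00 = R$3,128.30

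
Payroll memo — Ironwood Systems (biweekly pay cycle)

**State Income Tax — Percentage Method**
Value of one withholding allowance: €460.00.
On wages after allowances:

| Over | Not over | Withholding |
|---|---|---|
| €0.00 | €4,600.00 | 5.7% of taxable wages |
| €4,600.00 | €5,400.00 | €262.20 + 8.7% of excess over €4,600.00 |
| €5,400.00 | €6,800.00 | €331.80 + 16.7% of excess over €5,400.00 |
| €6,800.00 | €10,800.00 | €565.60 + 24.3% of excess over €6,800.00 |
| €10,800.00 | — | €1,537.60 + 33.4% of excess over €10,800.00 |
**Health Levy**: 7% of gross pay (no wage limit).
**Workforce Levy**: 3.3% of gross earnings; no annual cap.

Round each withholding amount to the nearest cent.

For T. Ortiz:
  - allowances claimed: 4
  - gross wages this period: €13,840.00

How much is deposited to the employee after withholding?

€10,476.08

State Income Tax: taxable = €13,840.00 − 4×€460.00 = €12,000.00
  €1,537.60 + 33.4% × (€12,000.00 − €10,800.00) = €1,537.60 + 33.4% × €1,200.00 = €1,938.40
Health Levy: 7% × €13,840.00 = €968.80
Workforce Levy: 3.3% × €13,840.00 = €456.72
Total withheld: €1,938.40 + €968.80 + €456.72 = €3,363.92
Net pay: €13,840.00 − €3,363.92 = €10,476.08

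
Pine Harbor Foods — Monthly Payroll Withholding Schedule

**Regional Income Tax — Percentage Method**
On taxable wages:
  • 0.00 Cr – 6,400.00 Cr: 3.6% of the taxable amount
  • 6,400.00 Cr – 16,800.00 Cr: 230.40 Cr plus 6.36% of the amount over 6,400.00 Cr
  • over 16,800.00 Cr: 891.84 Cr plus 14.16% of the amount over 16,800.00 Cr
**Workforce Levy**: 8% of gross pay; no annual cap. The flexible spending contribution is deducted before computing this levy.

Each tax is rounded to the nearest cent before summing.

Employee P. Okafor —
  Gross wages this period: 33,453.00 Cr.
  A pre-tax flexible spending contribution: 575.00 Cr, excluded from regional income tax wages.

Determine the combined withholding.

Regional Income Tax: taxable = 33,453.00 Cr − 575.00 Cr = 32,878.00 Cr
  891.84 Cr + 14.16% × (32,878.00 Cr − 16,800.00 Cr) = 891.84 Cr + 14.16% × 16,078.00 Cr = 3,168.48 Cr
Workforce Levy: 8% × 32,878.00 Cr = 2,630.24 Cr
Total: 3,168.48 Cr + 2,630.24 Cr = 5,798.72 Cr

5,798.72 Cr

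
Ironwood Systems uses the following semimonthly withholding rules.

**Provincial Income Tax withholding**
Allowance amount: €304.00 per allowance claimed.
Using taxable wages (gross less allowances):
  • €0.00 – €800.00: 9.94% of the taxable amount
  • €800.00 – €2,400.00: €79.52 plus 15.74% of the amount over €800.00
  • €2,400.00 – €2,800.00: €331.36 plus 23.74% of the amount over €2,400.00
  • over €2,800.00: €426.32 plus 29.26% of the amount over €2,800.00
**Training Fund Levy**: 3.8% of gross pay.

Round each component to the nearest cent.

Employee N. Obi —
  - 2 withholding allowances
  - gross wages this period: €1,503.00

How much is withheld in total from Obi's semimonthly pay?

€151.58

Provincial Income Tax: taxable = €1,503.00 − 2×€304.00 = €895.00
  €79.52 + 15.74% × (€895.00 − €800.00) = €79.52 + 15.74% × €95.00 = €94.47
Training Fund Levy: 3.8% × €1,503.00 = €57.11
Total: €94.47 + €57.11 = €151.58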